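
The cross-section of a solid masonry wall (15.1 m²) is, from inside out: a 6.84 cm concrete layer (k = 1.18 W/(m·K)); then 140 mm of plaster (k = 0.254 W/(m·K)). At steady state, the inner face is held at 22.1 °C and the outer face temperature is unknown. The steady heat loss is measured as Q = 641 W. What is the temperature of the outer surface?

T_out = -3.76 °C

Series resistances:
  R_concrete = L/(kA) = 0.0684/(1.18·15.1) = 0.003839 K/W
  R_plaster = L/(kA) = 0.140/(0.254·15.1) = 0.03650 K/W
ΣR = 0.04034 K/W
ΔT = Q·ΣR = 641 × 0.04034 = 25.86 K
Heat flows outward, so T_out = T_in − ΔT = 22.1 − 25.86 = -3.76 °C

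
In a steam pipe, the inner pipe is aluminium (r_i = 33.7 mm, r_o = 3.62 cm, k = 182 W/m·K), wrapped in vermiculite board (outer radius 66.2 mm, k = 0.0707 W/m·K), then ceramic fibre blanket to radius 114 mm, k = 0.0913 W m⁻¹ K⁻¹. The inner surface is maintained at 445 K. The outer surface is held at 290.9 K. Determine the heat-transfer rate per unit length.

Q' = 66.8 W/m

Series thermal resistances, inner to outer:
  R'_aluminium = ln(0.0362/0.0337)/(2πk) = 0.07156/(2π·182) = 6.258×10^-5 m·K/W
  R'_vermiculite board = ln(0.0662/0.0362)/(2πk) = 0.6036/(2π·0.0707) = 1.359 m·K/W
  R'_ceramic fibre blanket = ln(0.114/0.0662)/(2πk) = 0.5435/(2π·0.0913) = 0.9475 m·K/W
ΣR = 6.258×10^-5 + 1.359 + 0.9475 = 2.307 m·K/W
Q' = ΔT/ΣR = (445 K − 290.9 K)/2.307 = 66.8 W/m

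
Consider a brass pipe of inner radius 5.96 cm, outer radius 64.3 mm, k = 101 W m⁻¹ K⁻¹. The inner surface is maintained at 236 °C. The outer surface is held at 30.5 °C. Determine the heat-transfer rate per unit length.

Q' = 1720 kW/m

Q' = 2πk·ΔT/ln(r₂/r₁) = 2π × 101 × 205.5 / ln(0.0643/0.0596) = 1.72×10^6 W/m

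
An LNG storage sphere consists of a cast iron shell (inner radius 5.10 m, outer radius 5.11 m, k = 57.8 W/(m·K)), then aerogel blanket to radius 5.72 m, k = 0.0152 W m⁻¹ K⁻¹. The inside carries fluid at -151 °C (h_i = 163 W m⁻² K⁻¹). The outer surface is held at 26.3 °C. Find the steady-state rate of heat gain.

Q = 1620 W

Series thermal resistances, inner to outer:
  R_conv,in = 1/(4πr²h) = 1/(4π·5.10²·163) = 1.877×10^-5 K/W
  R_cast iron = (1/5.10 − 1/5.11)/(4πk) = 3.837×10^-4/(4π·57.8) = 5.283×10^-7 K/W
  R_aerogel blanket = (1/5.11 − 1/5.72)/(4πk) = 0.02087/(4π·0.0152) = 0.1093 K/W
ΣR = 1.877×10^-5 + 5.283×10^-7 + 0.1093 = 0.1093 K/W
Q = ΔT/ΣR = (-151 °C − 26.3 °C)/0.1093 = -1620 W
(Negative Q ⇒ heat flows inward; heat gain = 1620 W.)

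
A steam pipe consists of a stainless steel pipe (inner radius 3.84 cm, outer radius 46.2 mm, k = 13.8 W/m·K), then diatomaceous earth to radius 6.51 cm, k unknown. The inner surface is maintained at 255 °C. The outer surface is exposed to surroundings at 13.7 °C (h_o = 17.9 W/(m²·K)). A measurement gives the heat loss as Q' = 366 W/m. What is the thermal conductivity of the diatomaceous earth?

ΣR = ΔT/Q' = |255 − 13.7|/366 = 0.6593 m·K/W
Known resistances:
  R'_stainless steel = ln(0.0462/0.0384)/(2πk) = 0.1849/(2π·13.8) = 0.002133 m·K/W
  R'_conv,out = 1/(2πr h) = 1/(2π·0.0651·17.9) = 0.1366 m·K/W
R_diatomaceous earth = ΣR − ΣR_known = 0.6593 − 0.1387 = 0.5206 m·K/W
ln(r₂/r₁)/(2πk) = 0.5206 ⇒ k = 0.3429/(2π·0.5206) = 0.105 W/m·K

k = 0.105 W/m·K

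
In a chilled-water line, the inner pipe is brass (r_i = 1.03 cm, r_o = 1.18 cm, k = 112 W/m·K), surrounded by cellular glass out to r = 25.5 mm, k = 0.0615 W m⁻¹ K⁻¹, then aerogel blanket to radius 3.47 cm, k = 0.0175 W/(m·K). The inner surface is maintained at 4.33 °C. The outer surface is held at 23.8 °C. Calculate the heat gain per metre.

Resistance network (inner→outer):
  R'_brass = ln(0.0118/0.0103)/(2πk) = 0.1360/(2π·112) = 1.932×10^-4 m·K/W
  R'_cellular glass = ln(0.0255/0.0118)/(2πk) = 0.7706/(2π·0.0615) = 1.994 m·K/W
  R'_aerogel blanket = ln(0.0347/0.0255)/(2πk) = 0.3081/(2π·0.0175) = 2.802 m·K/W
ΣR = 1.932×10^-4 + 1.994 + 2.802 = 4.796 m·K/W
Q' = ΔT/ΣR = (4.33 °C − 23.8 °C)/4.796 = -4.06 W/m
(Negative Q' ⇒ heat flows inward; heat gain = 4.06 W/m.)

Q' = 4.06 W/m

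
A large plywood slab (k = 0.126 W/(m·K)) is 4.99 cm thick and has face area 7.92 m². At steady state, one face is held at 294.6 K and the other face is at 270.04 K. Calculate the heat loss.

Q = kA·ΔT/L = 0.126 × 7.92 × |294.6 K − 270.04 K| / 0.0499 = 491 W

Q = 491 W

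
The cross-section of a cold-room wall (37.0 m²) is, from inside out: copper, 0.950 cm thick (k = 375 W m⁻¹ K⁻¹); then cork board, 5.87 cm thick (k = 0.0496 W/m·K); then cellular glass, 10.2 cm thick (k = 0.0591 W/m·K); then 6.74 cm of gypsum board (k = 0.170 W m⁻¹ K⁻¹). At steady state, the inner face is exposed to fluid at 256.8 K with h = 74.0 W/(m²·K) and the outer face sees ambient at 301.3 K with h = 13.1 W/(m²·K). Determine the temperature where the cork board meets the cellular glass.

T = 272.49 K

Resistance network (inner→outer):
  R_conv,in = 1/(hA) = 1/(74.0·37.0) = 3.652×10^-4 K/W
  R_copper = L/(kA) = 0.00950/(375·37.0) = 6.847×10^-7 K/W
  R_cork board = L/(kA) = 0.0587/(0.0496·37.0) = 0.03199 K/W
  R_cellular glass = L/(kA) = 0.102/(0.0591·37.0) = 0.04665 K/W
  R_gypsum board = L/(kA) = 0.0674/(0.170·37.0) = 0.01072 K/W
  R_conv,out = 1/(hA) = 1/(13.1·37.0) = 0.002063 K/W
ΣR = 3.652×10^-4 + 6.847×10^-7 + 0.03199 + 0.04665 + 0.01072 + 0.002063 = 0.09179 K/W
Q = ΔT/ΣR = (256.8 K − 301.3 K)/0.09179 = -484.8 W
From the inner boundary to the cork board/cellular glass interface, ΣR_partial = 0.03236 K/W.
T_interface = T_in − Q·ΣR_partial = 256.8 K − (-484.8)(0.03236) = 272.49 K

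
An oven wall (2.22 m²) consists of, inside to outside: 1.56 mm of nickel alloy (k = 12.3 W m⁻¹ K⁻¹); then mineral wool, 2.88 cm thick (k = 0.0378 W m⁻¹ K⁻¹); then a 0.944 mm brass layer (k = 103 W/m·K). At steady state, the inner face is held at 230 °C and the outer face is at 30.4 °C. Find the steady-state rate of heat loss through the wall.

Q = 581 W

Treat each layer as a resistance in series:
  R_nickel alloy = L/(kA) = 0.00156/(12.3·2.22) = 5.713×10^-5 K/W
  R_mineral wool = L/(kA) = 0.0288/(0.0378·2.22) = 0.3432 K/W
  R_brass = L/(kA) = 9.44×10^-4/(103·2.22) = 4.128×10^-6 K/W
ΣR = 5.713×10^-5 + 0.3432 + 4.128×10^-6 = 0.3433 K/W
Q = ΔT/ΣR = (230 °C − 30.4 °C)/0.3433 = 581 W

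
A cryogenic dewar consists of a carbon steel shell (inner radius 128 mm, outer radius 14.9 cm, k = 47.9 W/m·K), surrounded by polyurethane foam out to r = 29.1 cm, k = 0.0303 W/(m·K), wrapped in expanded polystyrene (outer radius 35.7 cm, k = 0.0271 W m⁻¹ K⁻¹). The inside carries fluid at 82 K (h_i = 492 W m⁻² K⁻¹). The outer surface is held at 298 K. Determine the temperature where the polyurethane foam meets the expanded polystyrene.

Series thermal resistances, inner to outer:
  R_conv,in = 1/(4πr²h) = 1/(4π·0.128²·492) = 0.009872 K/W
  R_carbon steel = (1/0.128 − 1/0.149)/(4πk) = 1.101/(4π·47.9) = 0.001829 K/W
  R_polyurethane foam = (1/0.149 − 1/0.291)/(4πk) = 3.275/(4π·0.0303) = 8.601 K/W
  R_expanded polystyrene = (1/0.291 − 1/0.357)/(4πk) = 0.6353/(4π·0.0271) = 1.866 K/W
ΣR = 0.009872 + 0.001829 + 8.601 + 1.866 = 10.48 K/W
Q = ΔT/ΣR = (82 K − 298 K)/10.48 = -20.61 W
From the inner boundary to the polyurethane foam/expanded polystyrene interface, ΣR_partial = 8.613 K/W.
T_interface = T_in − Q·ΣR_partial = 82 K − (-20.61)(8.613) = 259.5 K

T = 259.5 K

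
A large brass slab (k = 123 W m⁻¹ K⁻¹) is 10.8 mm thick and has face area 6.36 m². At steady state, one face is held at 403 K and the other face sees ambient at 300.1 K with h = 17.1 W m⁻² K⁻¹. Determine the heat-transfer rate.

Resistance network (inner→outer):
  R_brass = L/(kA) = 0.0108/(123·6.36) = 1.381×10^-5 K/W
  R_conv,out = 1/(hA) = 1/(17.1·6.36) = 0.009195 K/W
ΣR = 1.381×10^-5 + 0.009195 = 0.009209 K/W
Q = ΔT/ΣR = (403 K − 300.1 K)/0.009209 = 11200 W

Q = 11200 W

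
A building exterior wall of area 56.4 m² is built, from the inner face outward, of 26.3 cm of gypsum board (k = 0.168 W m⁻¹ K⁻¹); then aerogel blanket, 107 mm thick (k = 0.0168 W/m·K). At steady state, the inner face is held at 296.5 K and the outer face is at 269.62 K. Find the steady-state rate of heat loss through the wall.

Series thermal resistances, inner to outer:
  R_gypsum board = L/(kA) = 0.263/(0.168·56.4) = 0.02776 K/W
  R_aerogel blanket = L/(kA) = 0.107/(0.0168·56.4) = 0.1129 K/W
ΣR = 0.02776 + 0.1129 = 0.1407 K/W
Q = ΔT/ΣR = (296.5 K − 269.62 K)/0.1407 = 191 W

Q = 191 W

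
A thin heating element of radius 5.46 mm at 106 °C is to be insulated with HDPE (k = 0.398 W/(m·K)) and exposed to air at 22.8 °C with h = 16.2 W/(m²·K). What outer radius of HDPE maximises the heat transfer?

r_cr = 2.46 cm

For a cylinder, r_cr = k_ins/h = 0.398/16.2 = 0.0246 m = 2.46 cm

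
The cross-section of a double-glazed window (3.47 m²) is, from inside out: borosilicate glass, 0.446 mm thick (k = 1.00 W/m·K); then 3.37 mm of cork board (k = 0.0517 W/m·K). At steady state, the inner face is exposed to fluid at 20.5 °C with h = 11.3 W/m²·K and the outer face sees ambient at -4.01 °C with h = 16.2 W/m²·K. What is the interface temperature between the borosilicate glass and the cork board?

T = 10.4 °C

Series thermal resistances, inner to outer:
  R_conv,in = 1/(hA) = 1/(11.3·3.47) = 0.02550 K/W
  R_borosilicate glass = L/(kA) = 4.46×10^-4/(1.00·3.47) = 1.285×10^-4 K/W
  R_cork board = L/(kA) = 0.00337/(0.0517·3.47) = 0.01878 K/W
  R_conv,out = 1/(hA) = 1/(16.2·3.47) = 0.01779 K/W
ΣR = 0.02550 + 1.285×10^-4 + 0.01878 + 0.01779 = 0.06220 K/W
Q = ΔT/ΣR = (20.5 °C − -4.01 °C)/0.06220 = 394.1 W
From the inner boundary to the borosilicate glass/cork board interface, ΣR_partial = 0.02563 K/W.
T_interface = T_in − Q·ΣR_partial = 20.5 °C − (394.1)(0.02563) = 10.4 °C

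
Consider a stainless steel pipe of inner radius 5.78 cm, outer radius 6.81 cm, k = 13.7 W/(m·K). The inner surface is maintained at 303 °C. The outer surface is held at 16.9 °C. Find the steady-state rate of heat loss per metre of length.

Q' = 2πk·ΔT/ln(r₂/r₁) = 2π × 13.7 × 286.1 / ln(0.0681/0.0578) = 1.50×10^5 W/m

Q' = 1.50×10^5 W/m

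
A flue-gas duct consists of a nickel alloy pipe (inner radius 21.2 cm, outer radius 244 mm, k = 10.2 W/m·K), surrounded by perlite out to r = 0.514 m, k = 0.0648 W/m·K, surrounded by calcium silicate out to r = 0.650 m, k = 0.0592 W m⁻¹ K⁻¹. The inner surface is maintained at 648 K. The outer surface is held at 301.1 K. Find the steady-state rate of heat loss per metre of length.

Q' = 141 W/m

Resistance network (inner→outer):
  R'_nickel alloy = ln(0.244/0.212)/(2πk) = 0.1406/(2π·10.2) = 0.002194 m·K/W
  R'_perlite = ln(0.514/0.244)/(2πk) = 0.7451/(2π·0.0648) = 1.830 m·K/W
  R'_calcium silicate = ln(0.650/0.514)/(2πk) = 0.2347/(2π·0.0592) = 0.6311 m·K/W
ΣR = 0.002194 + 1.830 + 0.6311 = 2.463 m·K/W
Q' = ΔT/ΣR = (648 K − 301.1 K)/2.463 = 141 W/m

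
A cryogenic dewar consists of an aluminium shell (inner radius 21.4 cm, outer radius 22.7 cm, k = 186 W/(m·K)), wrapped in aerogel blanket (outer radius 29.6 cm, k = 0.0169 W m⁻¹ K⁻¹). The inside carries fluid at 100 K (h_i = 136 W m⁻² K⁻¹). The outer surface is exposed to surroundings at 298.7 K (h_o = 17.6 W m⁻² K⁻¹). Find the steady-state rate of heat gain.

Q = 40.6 W

Resistance network (inner→outer):
  R_conv,in = 1/(4πr²h) = 1/(4π·0.214²·136) = 0.01278 K/W
  R_aluminium = (1/0.214 − 1/0.227)/(4πk) = 0.2676/(4π·186) = 1.145×10^-4 K/W
  R_aerogel blanket = (1/0.227 − 1/0.296)/(4πk) = 1.027/(4π·0.0169) = 4.835 K/W
  R_conv,out = 1/(4πr²h) = 1/(4π·0.296²·17.6) = 0.05161 K/W
ΣR = 0.01278 + 1.145×10^-4 + 4.835 + 0.05161 = 4.900 K/W
Q = ΔT/ΣR = (100 K − 298.7 K)/4.900 = -40.6 W
(Negative Q ⇒ heat flows inward; heat gain = 40.6 W.)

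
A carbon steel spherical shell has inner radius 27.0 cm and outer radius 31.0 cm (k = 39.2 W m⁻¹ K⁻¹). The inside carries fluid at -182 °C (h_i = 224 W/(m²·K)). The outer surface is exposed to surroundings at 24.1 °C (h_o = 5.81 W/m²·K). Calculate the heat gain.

Resistance network (inner→outer):
  R_conv,in = 1/(4πr²h) = 1/(4π·0.270²·224) = 0.004873 K/W
  R_carbon steel = (1/0.270 − 1/0.310)/(4πk) = 0.4779/(4π·39.2) = 9.701×10^-4 K/W
  R_conv,out = 1/(4πr²h) = 1/(4π·0.310²·5.81) = 0.1425 K/W
ΣR = 0.004873 + 9.701×10^-4 + 0.1425 = 0.1483 K/W
Q = ΔT/ΣR = (-182 °C − 24.1 °C)/0.1483 = -1390 W
(Negative Q ⇒ heat flows inward; heat gain = 1390 W.)

Q = 1390 W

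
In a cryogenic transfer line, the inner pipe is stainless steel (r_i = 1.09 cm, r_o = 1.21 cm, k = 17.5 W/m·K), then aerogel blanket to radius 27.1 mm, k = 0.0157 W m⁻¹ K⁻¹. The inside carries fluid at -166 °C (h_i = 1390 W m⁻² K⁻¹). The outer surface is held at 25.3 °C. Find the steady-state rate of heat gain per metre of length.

Q' = 23.4 W/m

Treat each layer as a resistance in series:
  R'_conv,in = 1/(2πr h) = 1/(2π·0.0109·1390) = 0.01050 m·K/W
  R'_stainless steel = ln(0.0121/0.0109)/(2πk) = 0.1044/(2π·17.5) = 9.499×10^-4 m·K/W
  R'_aerogel blanket = ln(0.0271/0.0121)/(2πk) = 0.8063/(2π·0.0157) = 8.174 m·K/W
ΣR = 0.01050 + 9.499×10^-4 + 8.174 = 8.185 m·K/W
Q' = ΔT/ΣR = (-166 °C − 25.3 °C)/8.185 = -23.4 W/m
(Negative Q' ⇒ heat flows inward; heat gain = 23.4 W/m.)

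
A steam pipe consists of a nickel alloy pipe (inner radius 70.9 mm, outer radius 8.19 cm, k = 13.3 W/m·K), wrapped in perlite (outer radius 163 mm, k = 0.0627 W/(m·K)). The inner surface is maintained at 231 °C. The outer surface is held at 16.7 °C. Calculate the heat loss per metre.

Q' = 123 W/m

Treat each layer as a resistance in series:
  R'_nickel alloy = ln(0.0819/0.0709)/(2πk) = 0.1442/(2π·13.3) = 0.001726 m·K/W
  R'_perlite = ln(0.163/0.0819)/(2πk) = 0.6883/(2π·0.0627) = 1.747 m·K/W
ΣR = 0.001726 + 1.747 = 1.749 m·K/W
Q' = ΔT/ΣR = (231 °C − 16.7 °C)/1.749 = 123 W/m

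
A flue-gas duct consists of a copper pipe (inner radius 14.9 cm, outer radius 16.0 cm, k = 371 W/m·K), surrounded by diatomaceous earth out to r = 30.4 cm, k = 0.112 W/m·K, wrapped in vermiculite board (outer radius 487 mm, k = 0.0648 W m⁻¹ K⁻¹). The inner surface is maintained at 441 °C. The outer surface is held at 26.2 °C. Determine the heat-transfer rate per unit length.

Series thermal resistances, inner to outer:
  R'_copper = ln(0.160/0.149)/(2πk) = 0.07123/(2π·371) = 3.056×10^-5 m·K/W
  R'_diatomaceous earth = ln(0.304/0.160)/(2πk) = 0.6419/(2π·0.112) = 0.9121 m·K/W
  R'_vermiculite board = ln(0.487/0.304)/(2πk) = 0.4712/(2π·0.0648) = 1.157 m·K/W
ΣR = 3.056×10^-5 + 0.9121 + 1.157 = 2.069 m·K/W
Q' = ΔT/ΣR = (441 °C − 26.2 °C)/2.069 = 200 W/m

Q' = 200 W/m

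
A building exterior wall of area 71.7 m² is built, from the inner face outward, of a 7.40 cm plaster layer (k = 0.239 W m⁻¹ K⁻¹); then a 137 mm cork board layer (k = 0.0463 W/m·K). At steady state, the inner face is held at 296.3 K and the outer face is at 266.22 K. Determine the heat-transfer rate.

Q = 660 W

Series thermal resistances, inner to outer:
  R_plaster = L/(kA) = 0.0740/(0.239·71.7) = 0.004318 K/W
  R_cork board = L/(kA) = 0.137/(0.0463·71.7) = 0.04127 K/W
ΣR = 0.004318 + 0.04127 = 0.04559 K/W
Q = ΔT/ΣR = (296.3 K − 266.22 K)/0.04559 = 660 W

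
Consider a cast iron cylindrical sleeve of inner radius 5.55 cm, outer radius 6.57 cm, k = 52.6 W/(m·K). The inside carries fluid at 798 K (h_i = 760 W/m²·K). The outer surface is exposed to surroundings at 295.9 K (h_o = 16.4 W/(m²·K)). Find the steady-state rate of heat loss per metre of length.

Series thermal resistances, inner to outer:
  R'_conv,in = 1/(2πr h) = 1/(2π·0.0555·760) = 0.003773 m·K/W
  R'_cast iron = ln(0.0657/0.0555)/(2πk) = 0.1687/(2π·52.6) = 5.105×10^-4 m·K/W
  R'_conv,out = 1/(2πr h) = 1/(2π·0.0657·16.4) = 0.1477 m·K/W
ΣR = 0.003773 + 5.105×10^-4 + 0.1477 = 0.1520 m·K/W
Q' = ΔT/ΣR = (798 K − 295.9 K)/0.1520 = 3300 W/m

Q' = 3300 W/m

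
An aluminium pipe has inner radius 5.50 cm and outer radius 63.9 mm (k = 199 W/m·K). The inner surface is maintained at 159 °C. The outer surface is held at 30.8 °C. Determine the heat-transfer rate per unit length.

Q' = 2πk·ΔT/ln(r₂/r₁) = 2π × 199 × 128.2 / ln(0.0639/0.0550) = 1.07×10^6 W/m

Q' = 1070 kW/m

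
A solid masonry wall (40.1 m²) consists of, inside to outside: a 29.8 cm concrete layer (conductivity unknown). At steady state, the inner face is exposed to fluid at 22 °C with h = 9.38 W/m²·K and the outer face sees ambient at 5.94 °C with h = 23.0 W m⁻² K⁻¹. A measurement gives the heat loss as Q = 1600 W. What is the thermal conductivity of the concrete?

ΣR = ΔT/Q = |22 − 5.94|/1600 = 0.01004 K/W
Known resistances:
  R_conv,in = 1/(hA) = 1/(9.38·40.1) = 0.002659 K/W
  R_conv,out = 1/(hA) = 1/(23.0·40.1) = 0.001084 K/W
R_concrete = ΣR − ΣR_known = 0.01004 − 0.003743 = 0.006297 K/W
L/(kA) = 0.006297 ⇒ k = 0.298/(0.006297·40.1) = 1.18 W/m·K

k = 1.18 W/m·K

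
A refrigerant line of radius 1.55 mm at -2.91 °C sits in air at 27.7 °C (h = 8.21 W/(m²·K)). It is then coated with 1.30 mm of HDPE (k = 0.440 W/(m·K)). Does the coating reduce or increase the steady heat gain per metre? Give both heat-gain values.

increases: 2.45 → 4.36 W/m

Critical radius for a cylinder: r_cr = k/h = 0.0536 m = 5.36 cm.
Outer radius after coating: r₂ = 0.00155 + 0.00130 = 0.00285 m.
Since r₁ < r_cr and r₂ ≤ r_cr, the coating moves toward the maximum at r_cr — heat gain rises.
Bare: R = 1/(2πr₁h) = 12.51 m·K/W; Q = 30.61/12.51 = 2.45 W/m.
Coated: R = R_cond + R_conv = 7.022 m·K/W; Q = 30.61/7.022 = 4.36 W/m.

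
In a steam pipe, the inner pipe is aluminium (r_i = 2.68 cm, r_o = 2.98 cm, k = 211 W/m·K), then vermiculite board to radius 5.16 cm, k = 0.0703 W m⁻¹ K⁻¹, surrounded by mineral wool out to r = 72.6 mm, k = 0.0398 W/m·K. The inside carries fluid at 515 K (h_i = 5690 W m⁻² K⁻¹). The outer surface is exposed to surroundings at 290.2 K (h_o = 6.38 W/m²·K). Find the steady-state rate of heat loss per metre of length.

Resistance network (inner→outer):
  R'_conv,in = 1/(2πr h) = 1/(2π·0.0268·5690) = 0.001044 m·K/W
  R'_aluminium = ln(0.0298/0.0268)/(2πk) = 0.1061/(2π·211) = 8.003×10^-5 m·K/W
  R'_vermiculite board = ln(0.0516/0.0298)/(2πk) = 0.5490/(2π·0.0703) = 1.243 m·K/W
  R'_mineral wool = ln(0.0726/0.0516)/(2πk) = 0.3414/(2π·0.0398) = 1.365 m·K/W
  R'_conv,out = 1/(2πr h) = 1/(2π·0.0726·6.38) = 0.3436 m·K/W
ΣR = 0.001044 + 8.003×10^-5 + 1.243 + 1.365 + 0.3436 = 2.953 m·K/W
Q' = ΔT/ΣR = (515 K − 290.2 K)/2.953 = 76.1 W/m

Q' = 76.1 W/m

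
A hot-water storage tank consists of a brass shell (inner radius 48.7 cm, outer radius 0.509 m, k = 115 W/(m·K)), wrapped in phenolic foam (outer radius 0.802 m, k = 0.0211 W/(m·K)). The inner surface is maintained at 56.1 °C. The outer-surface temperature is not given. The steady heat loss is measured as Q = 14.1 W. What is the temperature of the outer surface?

Series resistances:
  R_brass = (1/0.487 − 1/0.509)/(4πk) = 0.08875/(4π·115) = 6.141×10^-5 K/W
  R_phenolic foam = (1/0.509 − 1/0.802)/(4πk) = 0.7178/(4π·0.0211) = 2.707 K/W
ΣR = 2.707 K/W
ΔT = Q·ΣR = 14.1 × 2.707 = 38.17 K
Heat flows outward, so T_out = T_in − ΔT = 56.1 − 38.17 = 17.9 °C

T_out = 17.9 °C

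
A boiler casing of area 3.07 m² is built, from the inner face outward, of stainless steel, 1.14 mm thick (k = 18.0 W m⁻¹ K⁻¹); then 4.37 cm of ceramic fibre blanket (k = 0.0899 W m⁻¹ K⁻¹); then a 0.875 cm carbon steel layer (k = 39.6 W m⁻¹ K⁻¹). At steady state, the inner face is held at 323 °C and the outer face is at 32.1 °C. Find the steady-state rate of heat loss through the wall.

Series thermal resistances, inner to outer:
  R_stainless steel = L/(kA) = 0.00114/(18.0·3.07) = 2.063×10^-5 K/W
  R_ceramic fibre blanket = L/(kA) = 0.0437/(0.0899·3.07) = 0.1583 K/W
  R_carbon steel = L/(kA) = 0.00875/(39.6·3.07) = 7.197×10^-5 K/W
ΣR = 2.063×10^-5 + 0.1583 + 7.197×10^-5 = 0.1584 K/W
Q = ΔT/ΣR = (323 °C − 32.1 °C)/0.1584 = 1840 W

Q = 1840 W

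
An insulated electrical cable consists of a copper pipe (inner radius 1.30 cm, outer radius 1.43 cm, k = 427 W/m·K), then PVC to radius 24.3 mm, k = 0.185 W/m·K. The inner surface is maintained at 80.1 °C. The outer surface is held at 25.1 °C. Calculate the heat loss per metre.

Series thermal resistances, inner to outer:
  R'_copper = ln(0.0143/0.0130)/(2πk) = 0.09531/(2π·427) = 3.552×10^-5 m·K/W
  R'_PVC = ln(0.0243/0.0143)/(2πk) = 0.5302/(2π·0.185) = 0.4561 m·K/W
ΣR = 3.552×10^-5 + 0.4561 = 0.4561 m·K/W
Q' = ΔT/ΣR = (80.1 °C − 25.1 °C)/0.4561 = 121 W/m

Q' = 121 W/m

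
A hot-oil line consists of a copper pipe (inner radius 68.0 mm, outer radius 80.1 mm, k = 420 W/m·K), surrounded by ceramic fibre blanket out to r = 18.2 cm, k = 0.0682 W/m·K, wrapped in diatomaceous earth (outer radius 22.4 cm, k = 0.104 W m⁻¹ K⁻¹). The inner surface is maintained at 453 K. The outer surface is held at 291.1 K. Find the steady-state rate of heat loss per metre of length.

Q' = 72.5 W/m

Treat each layer as a resistance in series:
  R'_copper = ln(0.0801/0.0680)/(2πk) = 0.1638/(2π·420) = 6.206×10^-5 m·K/W
  R'_ceramic fibre blanket = ln(0.182/0.0801)/(2πk) = 0.8207/(2π·0.0682) = 1.915 m·K/W
  R'_diatomaceous earth = ln(0.224/0.182)/(2πk) = 0.2076/(2π·0.104) = 0.3178 m·K/W
ΣR = 6.206×10^-5 + 1.915 + 0.3178 = 2.233 m·K/W
Q' = ΔT/ΣR = (453 K − 291.1 K)/2.233 = 72.5 W/m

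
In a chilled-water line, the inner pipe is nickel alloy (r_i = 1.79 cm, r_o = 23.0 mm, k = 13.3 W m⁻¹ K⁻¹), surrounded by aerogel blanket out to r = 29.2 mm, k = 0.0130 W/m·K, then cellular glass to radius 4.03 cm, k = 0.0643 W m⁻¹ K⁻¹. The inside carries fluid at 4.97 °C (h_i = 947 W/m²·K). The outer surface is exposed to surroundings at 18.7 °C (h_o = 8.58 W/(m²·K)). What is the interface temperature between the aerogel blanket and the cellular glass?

T = 14.6 °C

Resistance network (inner→outer):
  R'_conv,in = 1/(2πr h) = 1/(2π·0.0179·947) = 0.009389 m·K/W
  R'_nickel alloy = ln(0.0230/0.0179)/(2πk) = 0.2507/(2π·13.3) = 0.003000 m·K/W
  R'_aerogel blanket = ln(0.0292/0.0230)/(2πk) = 0.2387/(2π·0.0130) = 2.922 m·K/W
  R'_cellular glass = ln(0.0403/0.0292)/(2πk) = 0.3222/(2π·0.0643) = 0.7975 m·K/W
  R'_conv,out = 1/(2πr h) = 1/(2π·0.0403·8.58) = 0.4603 m·K/W
ΣR = 0.009389 + 0.003000 + 2.922 + 0.7975 + 0.4603 = 4.192 m·K/W
Q' = ΔT/ΣR = (4.97 °C − 18.7 °C)/4.192 = -3.275 W/m
From the inner boundary to the aerogel blanket/cellular glass interface, ΣR_partial = 2.934 m·K/W.
T_interface = T_in − Q'·ΣR_partial = 4.97 °C − (-3.275)(2.934) = 14.6 °C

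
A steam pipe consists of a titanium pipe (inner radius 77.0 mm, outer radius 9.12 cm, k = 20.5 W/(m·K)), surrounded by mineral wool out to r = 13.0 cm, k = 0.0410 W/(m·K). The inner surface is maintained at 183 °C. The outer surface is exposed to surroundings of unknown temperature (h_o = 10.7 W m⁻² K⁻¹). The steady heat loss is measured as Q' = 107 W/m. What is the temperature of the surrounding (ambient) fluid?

Series resistances:
  R'_titanium = ln(0.0912/0.0770)/(2πk) = 0.1692/(2π·20.5) = 0.001314 m·K/W
  R'_mineral wool = ln(0.130/0.0912)/(2πk) = 0.3545/(2π·0.0410) = 1.376 m·K/W
  R'_conv,out = 1/(2πr h) = 1/(2π·0.130·10.7) = 0.1144 m·K/W
ΣR = 1.492 m·K/W
ΔT = Q'·ΣR = 107 × 1.492 = 159.6 K
Heat flows outward, so T_out = T_in − ΔT = 183 − 159.6 = 23.4 °C

T_out = 23.4 °C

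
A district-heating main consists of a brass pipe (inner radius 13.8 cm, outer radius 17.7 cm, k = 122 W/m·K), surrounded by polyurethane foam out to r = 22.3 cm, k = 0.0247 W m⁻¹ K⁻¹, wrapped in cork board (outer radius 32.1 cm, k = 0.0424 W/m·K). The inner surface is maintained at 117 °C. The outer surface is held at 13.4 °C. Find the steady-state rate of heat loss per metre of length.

Q' = 36.3 W/m

Series thermal resistances, inner to outer:
  R'_brass = ln(0.177/0.138)/(2πk) = 0.2489/(2π·122) = 3.247×10^-4 m·K/W
  R'_polyurethane foam = ln(0.223/0.177)/(2πk) = 0.2310/(2π·0.0247) = 1.489 m·K/W
  R'_cork board = ln(0.321/0.223)/(2πk) = 0.3643/(2π·0.0424) = 1.367 m·K/W
ΣR = 3.247×10^-4 + 1.489 + 1.367 = 2.856 m·K/W
Q' = ΔT/ΣR = (117 °C − 13.4 °C)/2.856 = 36.3 W/m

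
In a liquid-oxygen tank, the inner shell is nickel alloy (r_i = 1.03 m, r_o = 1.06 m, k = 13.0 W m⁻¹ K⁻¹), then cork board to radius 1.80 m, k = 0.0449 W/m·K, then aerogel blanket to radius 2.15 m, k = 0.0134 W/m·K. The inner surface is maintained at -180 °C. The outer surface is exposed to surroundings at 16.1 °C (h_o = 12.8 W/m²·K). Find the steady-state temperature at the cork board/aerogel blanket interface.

Treat each layer as a resistance in series:
  R_nickel alloy = (1/1.03 − 1/1.06)/(4πk) = 0.02748/(4π·13.0) = 1.682×10^-4 K/W
  R_cork board = (1/1.06 − 1/1.80)/(4πk) = 0.3878/(4π·0.0449) = 0.6874 K/W
  R_aerogel blanket = (1/1.80 − 1/2.15)/(4πk) = 0.09044/(4π·0.0134) = 0.5371 K/W
  R_conv,out = 1/(4πr²h) = 1/(4π·2.15²·12.8) = 0.001345 K/W
ΣR = 1.682×10^-4 + 0.6874 + 0.5371 + 0.001345 = 1.226 K/W
Q = ΔT/ΣR = (-180 °C − 16.1 °C)/1.226 = -160.0 W
From the inner boundary to the cork board/aerogel blanket interface, ΣR_partial = 0.6876 K/W.
T_interface = T_in − Q·ΣR_partial = -180 °C − (-160.0)(0.6876) = -70.0 °C

T = -70.0 °C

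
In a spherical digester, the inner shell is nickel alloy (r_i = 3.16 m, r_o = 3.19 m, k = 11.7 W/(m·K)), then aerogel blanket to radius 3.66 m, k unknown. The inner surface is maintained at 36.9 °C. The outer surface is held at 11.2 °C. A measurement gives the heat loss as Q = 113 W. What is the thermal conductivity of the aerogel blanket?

k = 0.0141 W/m·K

ΣR = ΔT/Q = |36.9 − 11.2|/113 = 0.2274 K/W
Known resistances:
  R_nickel alloy = (1/3.16 − 1/3.19)/(4πk) = 0.002976/(4π·11.7) = 2.024×10^-5 K/W
R_aerogel blanket = ΣR − ΣR_known = 0.2274 − 2.024×10^-5 = 0.2274 K/W
(1/r₁−1/r₂)/(4πk) = 0.2274 ⇒ k = 0.04026/(4π·0.2274) = 0.0141 W/m·K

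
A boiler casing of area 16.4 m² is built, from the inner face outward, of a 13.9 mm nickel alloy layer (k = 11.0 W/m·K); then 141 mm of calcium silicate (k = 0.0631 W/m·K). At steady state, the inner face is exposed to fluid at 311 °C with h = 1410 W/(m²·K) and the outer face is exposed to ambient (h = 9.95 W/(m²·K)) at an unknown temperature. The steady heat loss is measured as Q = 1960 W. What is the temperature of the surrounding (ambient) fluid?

Series resistances:
  R_conv,in = 1/(hA) = 1/(1410·16.4) = 4.325×10^-5 K/W
  R_nickel alloy = L/(kA) = 0.0139/(11.0·16.4) = 7.705×10^-5 K/W
  R_calcium silicate = L/(kA) = 0.141/(0.0631·16.4) = 0.1363 K/W
  R_conv,out = 1/(hA) = 1/(9.95·16.4) = 0.006128 K/W
ΣR = 0.1425 K/W
ΔT = Q·ΣR = 1960 × 0.1425 = 279.3 K
Heat flows outward, so T_out = T_in − ΔT = 311 − 279.3 = 31.7 °C

T_out = 31.7 °C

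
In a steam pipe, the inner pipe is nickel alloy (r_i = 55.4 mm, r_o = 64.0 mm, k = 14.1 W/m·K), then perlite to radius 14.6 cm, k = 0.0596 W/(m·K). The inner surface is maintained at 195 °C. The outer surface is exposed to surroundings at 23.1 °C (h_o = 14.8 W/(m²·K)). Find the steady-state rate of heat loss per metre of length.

Resistance network (inner→outer):
  R'_nickel alloy = ln(0.0640/0.0554)/(2πk) = 0.1443/(2π·14.1) = 0.001629 m·K/W
  R'_perlite = ln(0.146/0.0640)/(2πk) = 0.8247/(2π·0.0596) = 2.202 m·K/W
  R'_conv,out = 1/(2πr h) = 1/(2π·0.146·14.8) = 0.07366 m·K/W
ΣR = 0.001629 + 2.202 + 0.07366 = 2.277 m·K/W
Q' = ΔT/ΣR = (195 °C − 23.1 °C)/2.277 = 75.5 W/m

Q' = 75.5 W/m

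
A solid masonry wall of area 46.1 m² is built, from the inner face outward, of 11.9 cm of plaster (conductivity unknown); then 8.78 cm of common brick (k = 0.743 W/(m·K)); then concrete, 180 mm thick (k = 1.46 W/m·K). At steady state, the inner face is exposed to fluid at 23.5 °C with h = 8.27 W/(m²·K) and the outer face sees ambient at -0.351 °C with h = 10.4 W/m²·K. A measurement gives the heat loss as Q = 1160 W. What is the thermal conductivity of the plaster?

k = 0.243 W/m·K

ΣR = ΔT/Q = |23.5 − -0.351|/1160 = 0.02056 K/W
Known resistances:
  R_conv,in = 1/(hA) = 1/(8.27·46.1) = 0.002623 K/W
  R_common brick = L/(kA) = 0.0878/(0.743·46.1) = 0.002563 K/W
  R_concrete = L/(kA) = 0.180/(1.46·46.1) = 0.002674 K/W
  R_conv,out = 1/(hA) = 1/(10.4·46.1) = 0.002086 K/W
R_plaster = ΣR − ΣR_known = 0.02056 − 0.009946 = 0.01061 K/W
L/(kA) = 0.01061 ⇒ k = 0.119/(0.01061·46.1) = 0.243 W/m·K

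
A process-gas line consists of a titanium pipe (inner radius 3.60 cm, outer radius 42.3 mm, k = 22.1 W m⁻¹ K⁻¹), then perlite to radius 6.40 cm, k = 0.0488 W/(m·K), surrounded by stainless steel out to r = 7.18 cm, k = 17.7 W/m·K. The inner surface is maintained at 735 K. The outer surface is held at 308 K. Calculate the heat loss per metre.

Resistance network (inner→outer):
  R'_titanium = ln(0.0423/0.0360)/(2πk) = 0.1613/(2π·22.1) = 0.001161 m·K/W
  R'_perlite = ln(0.0640/0.0423)/(2πk) = 0.4141/(2π·0.0488) = 1.351 m·K/W
  R'_stainless steel = ln(0.0718/0.0640)/(2πk) = 0.1150/(2π·17.7) = 0.001034 m·K/W
ΣR = 0.001161 + 1.351 + 0.001034 = 1.353 m·K/W
Q' = ΔT/ΣR = (735 K − 308 K)/1.353 = 316 W/m

Q' = 316 W/m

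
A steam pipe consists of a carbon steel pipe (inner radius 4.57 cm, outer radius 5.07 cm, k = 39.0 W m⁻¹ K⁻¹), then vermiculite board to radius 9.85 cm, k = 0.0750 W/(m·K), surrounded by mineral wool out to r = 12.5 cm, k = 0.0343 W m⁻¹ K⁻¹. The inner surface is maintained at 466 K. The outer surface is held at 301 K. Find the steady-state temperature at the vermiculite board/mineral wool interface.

T = 374 K

Treat each layer as a resistance in series:
  R'_carbon steel = ln(0.0507/0.0457)/(2πk) = 0.1038/(2π·39.0) = 4.237×10^-4 m·K/W
  R'_vermiculite board = ln(0.0985/0.0507)/(2πk) = 0.6641/(2π·0.0750) = 1.409 m·K/W
  R'_mineral wool = ln(0.125/0.0985)/(2πk) = 0.2383/(2π·0.0343) = 1.106 m·K/W
ΣR = 4.237×10^-4 + 1.409 + 1.106 = 2.515 m·K/W
Q' = ΔT/ΣR = (466 K − 301 K)/2.515 = 65.61 W/m
From the inner boundary to the vermiculite board/mineral wool interface, ΣR_partial = 1.409 m·K/W.
T_interface = T_in − Q'·ΣR_partial = 466 K − (65.61)(1.409) = 374 K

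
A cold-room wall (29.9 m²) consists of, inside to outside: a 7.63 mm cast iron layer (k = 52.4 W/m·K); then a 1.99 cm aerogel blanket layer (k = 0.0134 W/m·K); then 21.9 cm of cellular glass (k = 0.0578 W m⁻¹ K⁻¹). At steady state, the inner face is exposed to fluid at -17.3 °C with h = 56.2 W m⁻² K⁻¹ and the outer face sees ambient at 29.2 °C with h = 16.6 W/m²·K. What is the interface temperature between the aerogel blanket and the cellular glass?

Series thermal resistances, inner to outer:
  R_conv,in = 1/(hA) = 1/(56.2·29.9) = 5.951×10^-4 K/W
  R_cast iron = L/(kA) = 0.00763/(52.4·29.9) = 4.870×10^-6 K/W
  R_aerogel blanket = L/(kA) = 0.0199/(0.0134·29.9) = 0.04967 K/W
  R_cellular glass = L/(kA) = 0.219/(0.0578·29.9) = 0.1267 K/W
  R_conv,out = 1/(hA) = 1/(16.6·29.9) = 0.002015 K/W
ΣR = 5.951×10^-4 + 4.870×10^-6 + 0.04967 + 0.1267 + 0.002015 = 0.1790 K/W
Q = ΔT/ΣR = (-17.3 °C − 29.2 °C)/0.1790 = -259.8 W
From the inner boundary to the aerogel blanket/cellular glass interface, ΣR_partial = 0.05027 K/W.
T_interface = T_in − Q·ΣR_partial = -17.3 °C − (-259.8)(0.05027) = -4.24 °C

T = -4.24 °C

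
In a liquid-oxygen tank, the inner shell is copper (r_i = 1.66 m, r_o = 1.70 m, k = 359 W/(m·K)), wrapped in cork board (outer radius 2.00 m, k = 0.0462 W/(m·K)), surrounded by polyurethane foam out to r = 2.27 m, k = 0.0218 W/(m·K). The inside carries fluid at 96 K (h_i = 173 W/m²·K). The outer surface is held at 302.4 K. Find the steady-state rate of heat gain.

Q = 559 W

Resistance network (inner→outer):
  R_conv,in = 1/(4πr²h) = 1/(4π·1.66²·173) = 1.669×10^-4 K/W
  R_copper = (1/1.66 − 1/1.70)/(4πk) = 0.01417/(4π·359) = 3.142×10^-6 K/W
  R_cork board = (1/1.70 − 1/2.00)/(4πk) = 0.08824/(4π·0.0462) = 0.1520 K/W
  R_polyurethane foam = (1/2.00 − 1/2.27)/(4πk) = 0.05947/(4π·0.0218) = 0.2171 K/W
ΣR = 1.669×10^-4 + 3.142×10^-6 + 0.1520 + 0.2171 = 0.3693 K/W
Q = ΔT/ΣR = (96 K − 302.4 K)/0.3693 = -559 W
(Negative Q ⇒ heat flows inward; heat gain = 559 W.)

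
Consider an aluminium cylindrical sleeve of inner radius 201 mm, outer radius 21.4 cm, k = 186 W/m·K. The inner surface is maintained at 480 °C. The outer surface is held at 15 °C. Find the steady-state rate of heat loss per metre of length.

Q' = 8670 kW/m

Q' = 2πk·ΔT/ln(r₂/r₁) = 2π × 186 × 465 / ln(0.214/0.201) = 8.67×10^6 W/m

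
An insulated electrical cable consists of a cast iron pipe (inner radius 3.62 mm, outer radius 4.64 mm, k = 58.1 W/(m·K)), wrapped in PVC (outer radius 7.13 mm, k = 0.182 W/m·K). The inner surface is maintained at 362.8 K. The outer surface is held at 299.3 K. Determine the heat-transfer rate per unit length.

Q' = 169 W/m

Resistance network (inner→outer):
  R'_cast iron = ln(0.00464/0.00362)/(2πk) = 0.2482/(2π·58.1) = 6.800×10^-4 m·K/W
  R'_PVC = ln(0.00713/0.00464)/(2πk) = 0.4296/(2π·0.182) = 0.3757 m·K/W
ΣR = 6.800×10^-4 + 0.3757 = 0.3764 m·K/W
Q' = ΔT/ΣR = (362.8 K − 299.3 K)/0.3764 = 169 W/m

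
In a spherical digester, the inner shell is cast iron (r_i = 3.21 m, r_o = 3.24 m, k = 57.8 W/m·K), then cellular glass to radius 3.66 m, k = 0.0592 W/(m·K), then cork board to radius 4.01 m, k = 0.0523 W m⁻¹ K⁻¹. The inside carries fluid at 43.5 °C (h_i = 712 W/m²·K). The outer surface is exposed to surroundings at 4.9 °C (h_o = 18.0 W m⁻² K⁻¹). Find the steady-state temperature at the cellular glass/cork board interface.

Treat each layer as a resistance in series:
  R_conv,in = 1/(4πr²h) = 1/(4π·3.21²·712) = 1.085×10^-5 K/W
  R_cast iron = (1/3.21 − 1/3.24)/(4πk) = 0.002885/(4π·57.8) = 3.971×10^-6 K/W
  R_cellular glass = (1/3.24 − 1/3.66)/(4πk) = 0.03542/(4π·0.0592) = 0.04761 K/W
  R_cork board = (1/3.66 − 1/4.01)/(4πk) = 0.02385/(4π·0.0523) = 0.03629 K/W
  R_conv,out = 1/(4πr²h) = 1/(4π·4.01²·18.0) = 2.749×10^-4 K/W
ΣR = 1.085×10^-5 + 3.971×10^-6 + 0.04761 + 0.03629 + 2.749×10^-4 = 0.08419 K/W
Q = ΔT/ΣR = (43.5 °C − 4.9 °C)/0.08419 = 458.5 W
From the inner boundary to the cellular glass/cork board interface, ΣR_partial = 0.04762 K/W.
T_interface = T_in − Q·ΣR_partial = 43.5 °C − (458.5)(0.04762) = 21.7 °C

T = 21.7 °C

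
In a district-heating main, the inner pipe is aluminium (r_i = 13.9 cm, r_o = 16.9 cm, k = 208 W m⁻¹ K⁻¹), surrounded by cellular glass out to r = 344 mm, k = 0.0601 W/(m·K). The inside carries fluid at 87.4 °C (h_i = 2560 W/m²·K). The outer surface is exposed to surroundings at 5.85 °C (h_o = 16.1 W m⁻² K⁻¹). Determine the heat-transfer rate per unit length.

Resistance network (inner→outer):
  R'_conv,in = 1/(2πr h) = 1/(2π·0.139·2560) = 4.473×10^-4 m·K/W
  R'_aluminium = ln(0.169/0.139)/(2πk) = 0.1954/(2π·208) = 1.495×10^-4 m·K/W
  R'_cellular glass = ln(0.344/0.169)/(2πk) = 0.7107/(2π·0.0601) = 1.882 m·K/W
  R'_conv,out = 1/(2πr h) = 1/(2π·0.344·16.1) = 0.02874 m·K/W
ΣR = 4.473×10^-4 + 1.495×10^-4 + 1.882 + 0.02874 = 1.911 m·K/W
Q' = ΔT/ΣR = (87.4 °C − 5.85 °C)/1.911 = 42.7 W/m

Q' = 42.7 W/m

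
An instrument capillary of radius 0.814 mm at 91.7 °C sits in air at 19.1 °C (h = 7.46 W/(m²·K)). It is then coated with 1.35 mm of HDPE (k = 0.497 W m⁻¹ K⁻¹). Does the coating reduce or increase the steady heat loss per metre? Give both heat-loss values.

Critical radius for a cylinder: r_cr = k/h = 0.0666 m = 6.66 cm.
Outer radius after coating: r₂ = 8.14×10^-4 + 0.00135 = 0.002164 m.
Since r₁ < r_cr and r₂ ≤ r_cr, the coating moves toward the maximum at r_cr — heat loss rises.
Bare: R = 1/(2πr₁h) = 26.21 m·K/W; Q = 72.6/26.21 = 2.77 W/m.
Coated: R = R_cond + R_conv = 10.17 m·K/W; Q = 72.6/10.17 = 7.14 W/m.

increases: 2.77 → 7.14 W/m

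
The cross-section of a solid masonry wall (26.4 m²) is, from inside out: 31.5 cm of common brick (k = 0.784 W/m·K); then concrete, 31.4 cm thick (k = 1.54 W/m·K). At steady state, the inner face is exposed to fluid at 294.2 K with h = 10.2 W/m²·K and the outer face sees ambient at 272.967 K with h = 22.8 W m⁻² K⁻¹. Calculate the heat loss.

Q = 750 W

Treat each layer as a resistance in series:
  R_conv,in = 1/(hA) = 1/(10.2·26.4) = 0.003714 K/W
  R_common brick = L/(kA) = 0.315/(0.784·26.4) = 0.01522 K/W
  R_concrete = L/(kA) = 0.314/(1.54·26.4) = 0.007723 K/W
  R_conv,out = 1/(hA) = 1/(22.8·26.4) = 0.001661 K/W
ΣR = 0.003714 + 0.01522 + 0.007723 + 0.001661 = 0.02832 K/W
Q = ΔT/ΣR = (294.2 K − 272.967 K)/0.02832 = 750 W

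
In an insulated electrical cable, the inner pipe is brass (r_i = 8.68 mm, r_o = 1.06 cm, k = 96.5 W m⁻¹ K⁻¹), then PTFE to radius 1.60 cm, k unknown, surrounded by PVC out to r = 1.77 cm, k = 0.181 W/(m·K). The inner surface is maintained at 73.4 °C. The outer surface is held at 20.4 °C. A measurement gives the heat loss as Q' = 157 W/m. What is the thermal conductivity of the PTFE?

k = 0.264 W/m·K

ΣR = ΔT/Q' = |73.4 − 20.4|/157 = 0.3376 m·K/W
Known resistances:
  R'_brass = ln(0.0106/0.00868)/(2πk) = 0.1998/(2π·96.5) = 3.296×10^-4 m·K/W
  R'_PVC = ln(0.0177/0.0160)/(2πk) = 0.1010/(2π·0.181) = 0.08879 m·K/W
R_PTFE = ΣR − ΣR_known = 0.3376 − 0.08912 = 0.2485 m·K/W
ln(r₂/r₁)/(2πk) = 0.2485 ⇒ k = 0.4117/(2π·0.2485) = 0.264 W/m·K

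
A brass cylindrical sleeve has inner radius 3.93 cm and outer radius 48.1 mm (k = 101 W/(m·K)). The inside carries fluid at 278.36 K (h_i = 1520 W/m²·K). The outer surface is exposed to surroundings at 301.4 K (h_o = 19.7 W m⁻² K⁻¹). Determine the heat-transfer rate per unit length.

Q' = 135 W/m

Treat each layer as a resistance in series:
  R'_conv,in = 1/(2πr h) = 1/(2π·0.0393·1520) = 0.002664 m·K/W
  R'_brass = ln(0.0481/0.0393)/(2πk) = 0.2021/(2π·101) = 3.184×10^-4 m·K/W
  R'_conv,out = 1/(2πr h) = 1/(2π·0.0481·19.7) = 0.1680 m·K/W
ΣR = 0.002664 + 3.184×10^-4 + 0.1680 = 0.1710 m·K/W
Q' = ΔT/ΣR = (278.36 K − 301.4 K)/0.1710 = -135 W/m
(Negative Q' ⇒ heat flows inward; heat gain = 135 W/m.)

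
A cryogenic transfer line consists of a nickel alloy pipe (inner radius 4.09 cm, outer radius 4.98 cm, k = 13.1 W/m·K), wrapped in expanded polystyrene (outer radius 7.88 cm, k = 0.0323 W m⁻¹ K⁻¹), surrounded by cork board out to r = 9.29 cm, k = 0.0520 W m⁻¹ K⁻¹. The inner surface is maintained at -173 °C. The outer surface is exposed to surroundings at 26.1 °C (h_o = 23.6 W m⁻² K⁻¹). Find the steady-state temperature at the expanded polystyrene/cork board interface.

T = -14.3 °C

Series thermal resistances, inner to outer:
  R'_nickel alloy = ln(0.0498/0.0409)/(2πk) = 0.1969/(2π·13.1) = 0.002392 m·K/W
  R'_expanded polystyrene = ln(0.0788/0.0498)/(2πk) = 0.4589/(2π·0.0323) = 2.261 m·K/W
  R'_cork board = ln(0.0929/0.0788)/(2πk) = 0.1646/(2π·0.0520) = 0.5038 m·K/W
  R'_conv,out = 1/(2πr h) = 1/(2π·0.0929·23.6) = 0.07259 m·K/W
ΣR = 0.002392 + 2.261 + 0.5038 + 0.07259 = 2.840 m·K/W
Q' = ΔT/ΣR = (-173 °C − 26.1 °C)/2.840 = -70.11 W/m
From the inner boundary to the expanded polystyrene/cork board interface, ΣR_partial = 2.263 m·K/W.
T_interface = T_in − Q'·ΣR_partial = -173 °C − (-70.11)(2.263) = -14.3 °C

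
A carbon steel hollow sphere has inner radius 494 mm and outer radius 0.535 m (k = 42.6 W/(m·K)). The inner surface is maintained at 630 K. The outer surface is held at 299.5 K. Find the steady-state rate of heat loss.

Q = 4πk·ΔT/(1/r₁ − 1/r₂) = 4π × 42.6 × 330.5 / (1/0.494 − 1/0.535) = 1.14×10^6 W

Q = 1140 kW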